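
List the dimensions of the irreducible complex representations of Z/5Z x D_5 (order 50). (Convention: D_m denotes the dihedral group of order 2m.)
Dimensions: 1, 1, 1, 1, 1, 1, 1, 1, 1, 1, 2, 2, 2, 2, 2, 2, 2, 2, 2, 2

Details: There are 20 irreducibles (= number of conjugacy classes). Their dimensions d_i satisfy sum d_i^2 = |G| = 50: 1 + 1 + 1 + 1 + 1 + 1 + 1 + 1 + 1 + 1 + 4 + 4 + 4 + 4 + 4 + 4 + 4 + 4 + 4 + 4 = 50. (For the product with Z/5Z: each of the 5 1-dim characters of Z/5Z tensors with each irrep of D_5, giving 5 copies of each D_5-dimension.)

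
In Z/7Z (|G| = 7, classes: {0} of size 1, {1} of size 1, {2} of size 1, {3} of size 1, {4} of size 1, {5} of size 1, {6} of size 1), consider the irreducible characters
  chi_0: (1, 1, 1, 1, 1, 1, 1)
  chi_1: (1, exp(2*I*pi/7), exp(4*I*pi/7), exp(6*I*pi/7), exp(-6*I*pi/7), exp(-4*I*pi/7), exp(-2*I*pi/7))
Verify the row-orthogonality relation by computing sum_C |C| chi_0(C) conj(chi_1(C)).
Sum = 0; so <chi_0, chi_1> = 0 (distinct irreducibles are orthogonal).

Details: Compute term by term over conjugacy classes (|C| * chi_0(C) * conj(chi_1(C))):
  1*(1)*conj(1) + 1*(1)*conj(exp(2*I*pi/7)) + 1*(1)*conj(exp(4*I*pi/7)) + 1*(1)*conj(exp(6*I*pi/7)) + 1*(1)*conj(exp(-6*I*pi/7)) + 1*(1)*conj(exp(-4*I*pi/7)) + 1*(1)*conj(exp(-2*I*pi/7))
  = (1) + (exp(-2*I*pi/7)) + (exp(-4*I*pi/7)) + (exp(-6*I*pi/7)) + (exp(6*I*pi/7)) + (exp(4*I*pi/7)) + (exp(2*I*pi/7))
  = 0.
(Exp terms are combined using exp(i*s)*conj(exp(i*t)) = exp(i*(s-t)), and sums of them are collapsed using the identity that for every m > 1 the m distinct m-th roots of unity sum to 0, e.g. 1 + exp(2*I*pi/3) + exp(-2*I*pi/3) = 0.)
Dividing by |G| = 7 gives 0/7 = 0, matching the row-orthogonality relation <chi_0, chi_1> = [chi_0 = chi_1].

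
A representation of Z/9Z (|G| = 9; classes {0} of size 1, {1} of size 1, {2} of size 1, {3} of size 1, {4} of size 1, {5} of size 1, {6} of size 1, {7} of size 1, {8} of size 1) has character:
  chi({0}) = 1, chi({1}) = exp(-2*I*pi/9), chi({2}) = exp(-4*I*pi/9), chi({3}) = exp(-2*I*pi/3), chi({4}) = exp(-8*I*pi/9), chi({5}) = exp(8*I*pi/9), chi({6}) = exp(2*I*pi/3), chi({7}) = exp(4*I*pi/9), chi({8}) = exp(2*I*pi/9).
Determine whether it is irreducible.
Irreducible: <chi, chi> = 1.

Proof sketch: <chi, chi> = (1/|G|) sum_C |C| * |chi(C)|^2 = (1/9)[1*|1|^2 + 1*|exp(-2*I*pi/9)|^2 + 1*|exp(-4*I*pi/9)|^2 + 1*|exp(-2*I*pi/3)|^2 + 1*|exp(-8*I*pi/9)|^2 + 1*|exp(8*I*pi/9)|^2 + 1*|exp(2*I*pi/3)|^2 + 1*|exp(4*I*pi/9)|^2 + 1*|exp(2*I*pi/9)|^2]
  = (1/9)[(1) + (1) + (1) + (1) + (1) + (1) + (1) + (1) + (1)] = 9/9 = 1.
(Exp terms are combined using exp(i*s)*conj(exp(i*t)) = exp(i*(s-t)), and sums of them are collapsed using the identity that for every m > 1 the m distinct m-th roots of unity sum to 0, e.g. 1 + exp(2*I*pi/3) + exp(-2*I*pi/3) = 0.)
A character is irreducible iff <chi, chi> = 1, so this representation is irreducible.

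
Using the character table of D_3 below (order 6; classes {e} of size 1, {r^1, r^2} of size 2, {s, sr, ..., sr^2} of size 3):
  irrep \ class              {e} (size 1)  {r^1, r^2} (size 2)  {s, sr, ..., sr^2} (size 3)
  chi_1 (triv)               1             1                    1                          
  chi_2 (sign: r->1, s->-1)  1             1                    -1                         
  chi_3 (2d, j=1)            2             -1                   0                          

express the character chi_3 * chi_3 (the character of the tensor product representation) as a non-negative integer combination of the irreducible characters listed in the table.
chi_3 tensor chi_3 = chi_1 + chi_2 + chi_3 (all other irreducibles have multiplicity 0).

Solution. The character of a tensor product is the pointwise product (chi_3 * chi_3)(C) = chi_3(C) * chi_3(C):
  {e}: (2)*(2), {r^1, r^2}: (-1)*(-1), {s, sr, ..., sr^2}: (0)*(0)
so (chi_3 * chi_3) takes values
  {e} -> 4, {r^1, r^2} -> 1, {s, sr, ..., sr^2} -> 0.
Now take the inner product of this character with each irreducible chi from the table, <chi_3*chi_3, chi> = (1/6) sum_C |C| (chi_3*chi_3)(C) conj(chi(C)):
  <chi_3*chi_3, chi_1> = (1/6)[1*(4)*conj(1) + 2*(1)*conj(1) + 3*(0)*conj(1)]
      = (1/6)[(4) + (2) + (0)] = 6/6 = 1
  <chi_3*chi_3, chi_2> = (1/6)[1*(4)*conj(1) + 2*(1)*conj(1) + 3*(0)*conj(-1)]
      = (1/6)[(4) + (2) + (0)] = 6/6 = 1
  <chi_3*chi_3, chi_3> = (1/6)[1*(4)*conj(2) + 2*(1)*conj(-1) + 3*(0)*conj(0)]
      = (1/6)[(8) + (-2) + (0)] = 6/6 = 1
Hence the multiplicities are chi_1: 1, chi_2: 1, chi_3: 1. Dimension check: dim(chi_3)*dim(chi_3) = 2*2 = 4 and sum (mult * dim) = 1*1 + 1*1 + 1*2 = 4.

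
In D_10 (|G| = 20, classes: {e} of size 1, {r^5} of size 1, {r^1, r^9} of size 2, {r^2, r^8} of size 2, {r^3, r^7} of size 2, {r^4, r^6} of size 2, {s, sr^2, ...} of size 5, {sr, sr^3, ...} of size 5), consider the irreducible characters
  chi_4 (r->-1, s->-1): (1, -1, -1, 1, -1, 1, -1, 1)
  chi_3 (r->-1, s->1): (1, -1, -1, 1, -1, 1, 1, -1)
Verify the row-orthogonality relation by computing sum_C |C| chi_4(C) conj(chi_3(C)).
Sum = 0; so <chi_4, chi_3> = 0 (distinct irreducibles are orthogonal).

Derivation: Compute term by term over conjugacy classes (|C| * chi_4(C) * conj(chi_3(C))):
  1*(1)*conj(1) + 1*(-1)*conj(-1) + 2*(-1)*conj(-1) + 2*(1)*conj(1) + 2*(-1)*conj(-1) + 2*(1)*conj(1) + 5*(-1)*conj(1) + 5*(1)*conj(-1)
  = (1) + (1) + (2) + (2) + (2) + (2) + (-5) + (-5)
  = 0.
Dividing by |G| = 20 gives 0/20 = 0, matching the row-orthogonality relation <chi_4, chi_3> = [chi_4 = chi_3].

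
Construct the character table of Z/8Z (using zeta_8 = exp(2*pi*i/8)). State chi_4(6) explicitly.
Character table of Z/8Z (irreps indexed chi_0,...,chi_7 with chi_k(m) = zeta_8^(k*m), zeta_8 = exp(2*pi*i/8)):
  irrep \ class  {0} (size 1)  {1} (size 1)    {2} (size 1)  {3} (size 1)    {4} (size 1)  {5} (size 1)    {6} (size 1)  {7} (size 1)  
  chi_0          1             1               1             1               1             1               1             1             
  chi_1          1             exp(I*pi/4)     I             exp(3*I*pi/4)   -1            exp(-3*I*pi/4)  -I            exp(-I*pi/4)  
  chi_2          1             I               -1            -I              1             I               -1            -I            
  chi_3          1             exp(3*I*pi/4)   -I            exp(I*pi/4)     -1            exp(-I*pi/4)    I             exp(-3*I*pi/4)
  chi_4          1             -1              1             -1              1             -1              1             -1            
  chi_5          1             exp(-3*I*pi/4)  I             exp(-I*pi/4)    -1            exp(I*pi/4)     -I            exp(3*I*pi/4) 
  chi_6          1             -I              -1            I               1             -I              -1            I             
  chi_7          1             exp(-I*pi/4)    -I            exp(-3*I*pi/4)  -1            exp(3*I*pi/4)   I             exp(I*pi/4)   

Spot check: chi_4(6) = zeta_8^(4*6) = zeta_8^24 = 1.

Why: Z/8Z is abelian, so all 8 irreducible complex representations are 1-dimensional. They are given by chi_k(m) = zeta_8^(k*m) for k = 0,...,7. Row orthogonality: sum_m chi_k(m) conj(chi_l(m)) = 8 * [k = l].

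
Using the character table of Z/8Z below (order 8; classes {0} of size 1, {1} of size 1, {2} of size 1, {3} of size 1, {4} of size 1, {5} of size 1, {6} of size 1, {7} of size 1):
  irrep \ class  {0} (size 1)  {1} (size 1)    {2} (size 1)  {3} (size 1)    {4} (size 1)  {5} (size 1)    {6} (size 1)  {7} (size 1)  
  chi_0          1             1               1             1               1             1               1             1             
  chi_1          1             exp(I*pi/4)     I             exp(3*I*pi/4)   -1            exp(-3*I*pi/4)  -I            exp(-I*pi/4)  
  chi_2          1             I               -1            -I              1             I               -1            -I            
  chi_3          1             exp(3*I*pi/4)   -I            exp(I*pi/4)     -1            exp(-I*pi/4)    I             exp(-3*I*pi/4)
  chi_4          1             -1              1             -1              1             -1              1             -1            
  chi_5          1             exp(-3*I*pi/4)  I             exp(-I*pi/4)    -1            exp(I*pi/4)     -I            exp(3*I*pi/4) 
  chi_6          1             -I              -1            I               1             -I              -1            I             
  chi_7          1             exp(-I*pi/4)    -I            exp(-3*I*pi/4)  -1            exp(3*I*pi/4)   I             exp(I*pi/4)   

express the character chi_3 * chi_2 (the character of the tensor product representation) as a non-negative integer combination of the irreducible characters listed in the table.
chi_3 tensor chi_2 = chi_5 (all other irreducibles have multiplicity 0).

Reasoning: The character of a tensor product is the pointwise product (chi_3 * chi_2)(C) = chi_3(C) * chi_2(C):
  {0}: (1)*(1), {1}: (exp(3*I*pi/4))*(I), {2}: (-I)*(-1), {3}: (exp(I*pi/4))*(-I), {4}: (-1)*(1), {5}: (exp(-I*pi/4))*(I), {6}: (I)*(-1), {7}: (exp(-3*I*pi/4))*(-I)
so (chi_3 * chi_2) takes values
  {0} -> 1, {1} -> exp(-3*I*pi/4), {2} -> I, {3} -> -exp(3*I*pi/4), {4} -> -1, {5} -> exp(I*pi/4), {6} -> -I, {7} -> -exp(-I*pi/4).
Now take the inner product of this character with each irreducible chi from the table, <chi_3*chi_2, chi> = (1/8) sum_C |C| (chi_3*chi_2)(C) conj(chi(C)):
  <chi_3*chi_2, chi_0> = (1/8)[1*(1)*conj(1) + 1*(exp(-3*I*pi/4))*conj(1) + 1*(I)*conj(1) + 1*(-exp(3*I*pi/4))*conj(1) + 1*(-1)*conj(1) + 1*(exp(I*pi/4))*conj(1) + 1*(-I)*conj(1) + 1*(-exp(-I*pi/4))*conj(1)]
      = (1/8)[(1) + (exp(-3*I*pi/4)) + (I) + (-exp(3*I*pi/4)) + (-1) + (exp(I*pi/4)) + (-I) + (-exp(-I*pi/4))] = 0/8 = 0
  <chi_3*chi_2, chi_1> = (1/8)[1*(1)*conj(1) + 1*(exp(-3*I*pi/4))*conj(exp(I*pi/4)) + 1*(I)*conj(I) + 1*(-exp(3*I*pi/4))*conj(exp(3*I*pi/4)) + 1*(-1)*conj(-1) + 1*(exp(I*pi/4))*conj(exp(-3*I*pi/4)) + 1*(-I)*conj(-I) + 1*(-exp(-I*pi/4))*conj(exp(-I*pi/4))]
      = (1/8)[(1) + (-1) + (1) + (-1) + (1) + (-1) + (1) + (-1)] = 0/8 = 0
  <chi_3*chi_2, chi_2> = (1/8)[1*(1)*conj(1) + 1*(exp(-3*I*pi/4))*conj(I) + 1*(I)*conj(-1) + 1*(-exp(3*I*pi/4))*conj(-I) + 1*(-1)*conj(1) + 1*(exp(I*pi/4))*conj(I) + 1*(-I)*conj(-1) + 1*(-exp(-I*pi/4))*conj(-I)]
      = (1/8)[(1) + (-exp(-I*pi/4)) + (-I) + (-exp(-3*I*pi/4)) + (-1) + (-exp(3*I*pi/4)) + (I) + (-exp(I*pi/4))] = 0/8 = 0
  <chi_3*chi_2, chi_3> = (1/8)[1*(1)*conj(1) + 1*(exp(-3*I*pi/4))*conj(exp(3*I*pi/4)) + 1*(I)*conj(-I) + 1*(-exp(3*I*pi/4))*conj(exp(I*pi/4)) + 1*(-1)*conj(-1) + 1*(exp(I*pi/4))*conj(exp(-I*pi/4)) + 1*(-I)*conj(I) + 1*(-exp(-I*pi/4))*conj(exp(-3*I*pi/4))]
      = (1/8)[(1) + (I) + (-1) + (-I) + (1) + (I) + (-1) + (-I)] = 0/8 = 0
  <chi_3*chi_2, chi_4> = (1/8)[1*(1)*conj(1) + 1*(exp(-3*I*pi/4))*conj(-1) + 1*(I)*conj(1) + 1*(-exp(3*I*pi/4))*conj(-1) + 1*(-1)*conj(1) + 1*(exp(I*pi/4))*conj(-1) + 1*(-I)*conj(1) + 1*(-exp(-I*pi/4))*conj(-1)]
      = (1/8)[(1) + (-exp(-3*I*pi/4)) + (I) + (exp(3*I*pi/4)) + (-1) + (-exp(I*pi/4)) + (-I) + (exp(-I*pi/4))] = 0/8 = 0
  <chi_3*chi_2, chi_5> = (1/8)[1*(1)*conj(1) + 1*(exp(-3*I*pi/4))*conj(exp(-3*I*pi/4)) + 1*(I)*conj(I) + 1*(-exp(3*I*pi/4))*conj(exp(-I*pi/4)) + 1*(-1)*conj(-1) + 1*(exp(I*pi/4))*conj(exp(I*pi/4)) + 1*(-I)*conj(-I) + 1*(-exp(-I*pi/4))*conj(exp(3*I*pi/4))]
      = (1/8)[(1) + (1) + (1) + (1) + (1) + (1) + (1) + (1)] = 8/8 = 1
  <chi_3*chi_2, chi_6> = (1/8)[1*(1)*conj(1) + 1*(exp(-3*I*pi/4))*conj(-I) + 1*(I)*conj(-1) + 1*(-exp(3*I*pi/4))*conj(I) + 1*(-1)*conj(1) + 1*(exp(I*pi/4))*conj(-I) + 1*(-I)*conj(-1) + 1*(-exp(-I*pi/4))*conj(I)]
      = (1/8)[(1) + (exp(-I*pi/4)) + (-I) + (exp(-3*I*pi/4)) + (-1) + (exp(3*I*pi/4)) + (I) + (exp(I*pi/4))] = 0/8 = 0
  <chi_3*chi_2, chi_7> = (1/8)[1*(1)*conj(1) + 1*(exp(-3*I*pi/4))*conj(exp(-I*pi/4)) + 1*(I)*conj(-I) + 1*(-exp(3*I*pi/4))*conj(exp(-3*I*pi/4)) + 1*(-1)*conj(-1) + 1*(exp(I*pi/4))*conj(exp(3*I*pi/4)) + 1*(-I)*conj(I) + 1*(-exp(-I*pi/4))*conj(exp(I*pi/4))]
      = (1/8)[(1) + (-I) + (-1) + (I) + (1) + (-I) + (-1) + (I)] = 0/8 = 0
(Exp terms are combined using exp(i*s)*conj(exp(i*t)) = exp(i*(s-t)), and sums of them are collapsed using the identity that for every m > 1 the m distinct m-th roots of unity sum to 0, e.g. 1 + exp(2*I*pi/3) + exp(-2*I*pi/3) = 0.)
Hence the multiplicities are chi_5: 1. Dimension check: dim(chi_3)*dim(chi_2) = 1*1 = 1 and sum (mult * dim) = 1*1 = 1.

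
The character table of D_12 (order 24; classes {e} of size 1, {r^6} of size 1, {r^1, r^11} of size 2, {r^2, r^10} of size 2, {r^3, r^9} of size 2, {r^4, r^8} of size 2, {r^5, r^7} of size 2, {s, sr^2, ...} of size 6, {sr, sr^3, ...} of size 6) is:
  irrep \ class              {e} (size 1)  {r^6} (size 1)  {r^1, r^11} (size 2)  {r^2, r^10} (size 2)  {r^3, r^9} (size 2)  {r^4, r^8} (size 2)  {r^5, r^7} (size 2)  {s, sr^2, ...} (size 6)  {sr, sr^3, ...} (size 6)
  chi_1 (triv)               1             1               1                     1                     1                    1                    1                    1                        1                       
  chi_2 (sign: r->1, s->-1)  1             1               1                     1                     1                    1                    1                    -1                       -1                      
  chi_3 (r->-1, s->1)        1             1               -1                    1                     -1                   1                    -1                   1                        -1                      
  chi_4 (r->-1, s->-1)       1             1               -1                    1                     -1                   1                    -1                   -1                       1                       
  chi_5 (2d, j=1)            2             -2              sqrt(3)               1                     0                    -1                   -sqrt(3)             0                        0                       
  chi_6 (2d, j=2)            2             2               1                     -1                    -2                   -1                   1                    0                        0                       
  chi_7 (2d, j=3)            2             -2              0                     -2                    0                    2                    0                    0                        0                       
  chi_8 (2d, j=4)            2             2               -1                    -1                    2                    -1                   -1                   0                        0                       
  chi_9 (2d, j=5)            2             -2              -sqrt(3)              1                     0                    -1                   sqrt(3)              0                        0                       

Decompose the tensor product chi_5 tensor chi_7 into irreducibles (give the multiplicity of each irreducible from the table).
chi_5 tensor chi_7 = chi_6 + chi_8 (all other irreducibles have multiplicity 0).

Working: The character of a tensor product is the pointwise product (chi_5 * chi_7)(C) = chi_5(C) * chi_7(C):
  {e}: (2)*(2), {r^6}: (-2)*(-2), {r^1, r^11}: (sqrt(3))*(0), {r^2, r^10}: (1)*(-2), {r^3, r^9}: (0)*(0), {r^4, r^8}: (-1)*(2), {r^5, r^7}: (-sqrt(3))*(0), {s, sr^2, ...}: (0)*(0), {sr, sr^3, ...}: (0)*(0)
so (chi_5 * chi_7) takes values
  {e} -> 4, {r^6} -> 4, {r^1, r^11} -> 0, {r^2, r^10} -> -2, {r^3, r^9} -> 0, {r^4, r^8} -> -2, {r^5, r^7} -> 0, {s, sr^2, ...} -> 0, {sr, sr^3, ...} -> 0.
Now take the inner product of this character with each irreducible chi from the table, <chi_5*chi_7, chi> = (1/24) sum_C |C| (chi_5*chi_7)(C) conj(chi(C)):
  <chi_5*chi_7, chi_1> = (1/24)[1*(4)*conj(1) + 1*(4)*conj(1) + 2*(0)*conj(1) + 2*(-2)*conj(1) + 2*(0)*conj(1) + 2*(-2)*conj(1) + 2*(0)*conj(1) + 6*(0)*conj(1) + 6*(0)*conj(1)]
      = (1/24)[(4) + (4) + (0) + (-4) + (0) + (-4) + (0) + (0) + (0)] = 0/24 = 0
  <chi_5*chi_7, chi_2> = (1/24)[1*(4)*conj(1) + 1*(4)*conj(1) + 2*(0)*conj(1) + 2*(-2)*conj(1) + 2*(0)*conj(1) + 2*(-2)*conj(1) + 2*(0)*conj(1) + 6*(0)*conj(-1) + 6*(0)*conj(-1)]
      = (1/24)[(4) + (4) + (0) + (-4) + (0) + (-4) + (0) + (0) + (0)] = 0/24 = 0
  <chi_5*chi_7, chi_3> = (1/24)[1*(4)*conj(1) + 1*(4)*conj(1) + 2*(0)*conj(-1) + 2*(-2)*conj(1) + 2*(0)*conj(-1) + 2*(-2)*conj(1) + 2*(0)*conj(-1) + 6*(0)*conj(1) + 6*(0)*conj(-1)]
      = (1/24)[(4) + (4) + (0) + (-4) + (0) + (-4) + (0) + (0) + (0)] = 0/24 = 0
  <chi_5*chi_7, chi_4> = (1/24)[1*(4)*conj(1) + 1*(4)*conj(1) + 2*(0)*conj(-1) + 2*(-2)*conj(1) + 2*(0)*conj(-1) + 2*(-2)*conj(1) + 2*(0)*conj(-1) + 6*(0)*conj(-1) + 6*(0)*conj(1)]
      = (1/24)[(4) + (4) + (0) + (-4) + (0) + (-4) + (0) + (0) + (0)] = 0/24 = 0
  <chi_5*chi_7, chi_5> = (1/24)[1*(4)*conj(2) + 1*(4)*conj(-2) + 2*(0)*conj(sqrt(3)) + 2*(-2)*conj(1) + 2*(0)*conj(0) + 2*(-2)*conj(-1) + 2*(0)*conj(-sqrt(3)) + 6*(0)*conj(0) + 6*(0)*conj(0)]
      = (1/24)[(8) + (-8) + (0) + (-4) + (0) + (4) + (0) + (0) + (0)] = 0/24 = 0
  <chi_5*chi_7, chi_6> = (1/24)[1*(4)*conj(2) + 1*(4)*conj(2) + 2*(0)*conj(1) + 2*(-2)*conj(-1) + 2*(0)*conj(-2) + 2*(-2)*conj(-1) + 2*(0)*conj(1) + 6*(0)*conj(0) + 6*(0)*conj(0)]
      = (1/24)[(8) + (8) + (0) + (4) + (0) + (4) + (0) + (0) + (0)] = 24/24 = 1
  <chi_5*chi_7, chi_7> = (1/24)[1*(4)*conj(2) + 1*(4)*conj(-2) + 2*(0)*conj(0) + 2*(-2)*conj(-2) + 2*(0)*conj(0) + 2*(-2)*conj(2) + 2*(0)*conj(0) + 6*(0)*conj(0) + 6*(0)*conj(0)]
      = (1/24)[(8) + (-8) + (0) + (8) + (0) + (-8) + (0) + (0) + (0)] = 0/24 = 0
  <chi_5*chi_7, chi_8> = (1/24)[1*(4)*conj(2) + 1*(4)*conj(2) + 2*(0)*conj(-1) + 2*(-2)*conj(-1) + 2*(0)*conj(2) + 2*(-2)*conj(-1) + 2*(0)*conj(-1) + 6*(0)*conj(0) + 6*(0)*conj(0)]
      = (1/24)[(8) + (8) + (0) + (4) + (0) + (4) + (0) + (0) + (0)] = 24/24 = 1
  <chi_5*chi_7, chi_9> = (1/24)[1*(4)*conj(2) + 1*(4)*conj(-2) + 2*(0)*conj(-sqrt(3)) + 2*(-2)*conj(1) + 2*(0)*conj(0) + 2*(-2)*conj(-1) + 2*(0)*conj(sqrt(3)) + 6*(0)*conj(0) + 6*(0)*conj(0)]
      = (1/24)[(8) + (-8) + (0) + (-4) + (0) + (4) + (0) + (0) + (0)] = 0/24 = 0
Hence the multiplicities are chi_6: 1, chi_8: 1. Dimension check: dim(chi_5)*dim(chi_7) = 2*2 = 4 and sum (mult * dim) = 1*2 + 1*2 = 4.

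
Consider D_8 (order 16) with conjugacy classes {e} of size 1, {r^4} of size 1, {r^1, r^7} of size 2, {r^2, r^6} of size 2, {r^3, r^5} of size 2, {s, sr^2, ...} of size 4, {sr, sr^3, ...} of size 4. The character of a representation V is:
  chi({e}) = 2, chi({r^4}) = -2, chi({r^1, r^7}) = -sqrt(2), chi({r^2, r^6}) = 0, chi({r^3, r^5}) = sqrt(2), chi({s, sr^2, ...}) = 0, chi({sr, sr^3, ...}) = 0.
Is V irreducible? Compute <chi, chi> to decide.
Irreducible: <chi, chi> = 1.

Argument: <chi, chi> = (1/|G|) sum_C |C| * |chi(C)|^2 = (1/16)[1*|2|^2 + 1*|-2|^2 + 2*|-sqrt(2)|^2 + 2*|0|^2 + 2*|sqrt(2)|^2 + 4*|0|^2 + 4*|0|^2]
  = (1/16)[(4) + (4) + (4) + (0) + (4) + (0) + (0)] = 16/16 = 1.
A character is irreducible iff <chi, chi> = 1, so this representation is irreducible.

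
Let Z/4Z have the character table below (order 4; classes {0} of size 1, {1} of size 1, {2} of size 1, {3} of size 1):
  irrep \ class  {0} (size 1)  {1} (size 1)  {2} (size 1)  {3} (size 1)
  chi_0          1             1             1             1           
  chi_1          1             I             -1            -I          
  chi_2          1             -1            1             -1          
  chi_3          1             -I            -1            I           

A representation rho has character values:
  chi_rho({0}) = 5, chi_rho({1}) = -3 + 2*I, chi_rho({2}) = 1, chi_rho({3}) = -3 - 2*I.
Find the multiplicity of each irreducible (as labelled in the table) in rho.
Multiplicities: chi_0: 0, chi_1: 2, chi_2: 3, chi_3: 0.

Derivation: Use <chi_rho, chi> = (1/|G|) sum_C |C| * chi_rho(C) * conj(chi(C)) with |G| = 4 for each irreducible chi in the table:
  <chi_rho, chi_0> = (1/4)[1*(5)*conj(1) + 1*(-3 + 2*I)*conj(1) + 1*(1)*conj(1) + 1*(-3 - 2*I)*conj(1)]
      = (1/4)[(5) + (-3 + 2*I) + (1) + (-3 - 2*I)] = 0/4 = 0
  <chi_rho, chi_1> = (1/4)[1*(5)*conj(1) + 1*(-3 + 2*I)*conj(I) + 1*(1)*conj(-1) + 1*(-3 - 2*I)*conj(-I)]
      = (1/4)[(5) + (2 + 3*I) + (-1) + (2 - 3*I)] = 8/4 = 2
  <chi_rho, chi_2> = (1/4)[1*(5)*conj(1) + 1*(-3 + 2*I)*conj(-1) + 1*(1)*conj(1) + 1*(-3 - 2*I)*conj(-1)]
      = (1/4)[(5) + (3 - 2*I) + (1) + (3 + 2*I)] = 12/4 = 3
  <chi_rho, chi_3> = (1/4)[1*(5)*conj(1) + 1*(-3 + 2*I)*conj(-I) + 1*(1)*conj(-1) + 1*(-3 - 2*I)*conj(I)]
      = (1/4)[(5) + (-2 - 3*I) + (-1) + (-2 + 3*I)] = 0/4 = 0
(Exp terms are combined using exp(i*s)*conj(exp(i*t)) = exp(i*(s-t)), and sums of them are collapsed using the identity that for every m > 1 the m distinct m-th roots of unity sum to 0, e.g. 1 + exp(2*I*pi/3) + exp(-2*I*pi/3) = 0.)
Dimension check: dim(rho) = sum (mult * dim) = 0*1 + 2*1 + 3*1 + 0*1 = 5 = chi_rho(e) = 5.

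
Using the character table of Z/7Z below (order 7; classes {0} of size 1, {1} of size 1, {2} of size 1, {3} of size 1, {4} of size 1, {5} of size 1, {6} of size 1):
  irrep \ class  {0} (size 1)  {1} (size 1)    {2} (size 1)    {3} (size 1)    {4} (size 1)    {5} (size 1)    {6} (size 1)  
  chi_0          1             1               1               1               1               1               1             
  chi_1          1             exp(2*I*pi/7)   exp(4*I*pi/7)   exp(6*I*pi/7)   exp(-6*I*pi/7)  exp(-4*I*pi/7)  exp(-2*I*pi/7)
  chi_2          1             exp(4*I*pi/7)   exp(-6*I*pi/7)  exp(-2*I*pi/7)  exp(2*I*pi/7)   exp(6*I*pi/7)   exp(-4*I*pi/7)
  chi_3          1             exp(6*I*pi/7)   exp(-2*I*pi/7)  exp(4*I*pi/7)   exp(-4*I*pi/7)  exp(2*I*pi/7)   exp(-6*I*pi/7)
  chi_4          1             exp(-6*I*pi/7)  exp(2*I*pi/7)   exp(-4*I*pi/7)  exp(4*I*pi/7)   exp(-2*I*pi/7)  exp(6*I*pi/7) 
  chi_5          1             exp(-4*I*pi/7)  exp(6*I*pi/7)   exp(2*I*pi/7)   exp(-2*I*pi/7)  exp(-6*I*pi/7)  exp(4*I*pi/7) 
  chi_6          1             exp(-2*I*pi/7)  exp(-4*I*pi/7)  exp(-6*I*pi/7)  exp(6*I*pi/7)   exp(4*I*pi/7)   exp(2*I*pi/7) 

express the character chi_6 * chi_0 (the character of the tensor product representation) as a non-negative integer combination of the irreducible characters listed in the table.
chi_6 tensor chi_0 = chi_6 (all other irreducibles have multiplicity 0).

Proof sketch: The character of a tensor product is the pointwise product (chi_6 * chi_0)(C) = chi_6(C) * chi_0(C):
  {0}: (1)*(1), {1}: (exp(-2*I*pi/7))*(1), {2}: (exp(-4*I*pi/7))*(1), {3}: (exp(-6*I*pi/7))*(1), {4}: (exp(6*I*pi/7))*(1), {5}: (exp(4*I*pi/7))*(1), {6}: (exp(2*I*pi/7))*(1)
so (chi_6 * chi_0) takes values
  {0} -> 1, {1} -> exp(-2*I*pi/7), {2} -> exp(-4*I*pi/7), {3} -> exp(-6*I*pi/7), {4} -> exp(6*I*pi/7), {5} -> exp(4*I*pi/7), {6} -> exp(2*I*pi/7).
Now take the inner product of this character with each irreducible chi from the table, <chi_6*chi_0, chi> = (1/7) sum_C |C| (chi_6*chi_0)(C) conj(chi(C)):
  <chi_6*chi_0, chi_0> = (1/7)[1*(1)*conj(1) + 1*(exp(-2*I*pi/7))*conj(1) + 1*(exp(-4*I*pi/7))*conj(1) + 1*(exp(-6*I*pi/7))*conj(1) + 1*(exp(6*I*pi/7))*conj(1) + 1*(exp(4*I*pi/7))*conj(1) + 1*(exp(2*I*pi/7))*conj(1)]
      = (1/7)[(1) + (exp(-2*I*pi/7)) + (exp(-4*I*pi/7)) + (exp(-6*I*pi/7)) + (exp(6*I*pi/7)) + (exp(4*I*pi/7)) + (exp(2*I*pi/7))] = 0/7 = 0
  <chi_6*chi_0, chi_1> = (1/7)[1*(1)*conj(1) + 1*(exp(-2*I*pi/7))*conj(exp(2*I*pi/7)) + 1*(exp(-4*I*pi/7))*conj(exp(4*I*pi/7)) + 1*(exp(-6*I*pi/7))*conj(exp(6*I*pi/7)) + 1*(exp(6*I*pi/7))*conj(exp(-6*I*pi/7)) + 1*(exp(4*I*pi/7))*conj(exp(-4*I*pi/7)) + 1*(exp(2*I*pi/7))*conj(exp(-2*I*pi/7))]
      = (1/7)[(1) + (exp(-4*I*pi/7)) + (exp(6*I*pi/7)) + (exp(2*I*pi/7)) + (exp(-2*I*pi/7)) + (exp(-6*I*pi/7)) + (exp(4*I*pi/7))] = 0/7 = 0
  <chi_6*chi_0, chi_2> = (1/7)[1*(1)*conj(1) + 1*(exp(-2*I*pi/7))*conj(exp(4*I*pi/7)) + 1*(exp(-4*I*pi/7))*conj(exp(-6*I*pi/7)) + 1*(exp(-6*I*pi/7))*conj(exp(-2*I*pi/7)) + 1*(exp(6*I*pi/7))*conj(exp(2*I*pi/7)) + 1*(exp(4*I*pi/7))*conj(exp(6*I*pi/7)) + 1*(exp(2*I*pi/7))*conj(exp(-4*I*pi/7))]
      = (1/7)[(1) + (exp(-6*I*pi/7)) + (exp(2*I*pi/7)) + (exp(-4*I*pi/7)) + (exp(4*I*pi/7)) + (exp(-2*I*pi/7)) + (exp(6*I*pi/7))] = 0/7 = 0
  <chi_6*chi_0, chi_3> = (1/7)[1*(1)*conj(1) + 1*(exp(-2*I*pi/7))*conj(exp(6*I*pi/7)) + 1*(exp(-4*I*pi/7))*conj(exp(-2*I*pi/7)) + 1*(exp(-6*I*pi/7))*conj(exp(4*I*pi/7)) + 1*(exp(6*I*pi/7))*conj(exp(-4*I*pi/7)) + 1*(exp(4*I*pi/7))*conj(exp(2*I*pi/7)) + 1*(exp(2*I*pi/7))*conj(exp(-6*I*pi/7))]
      = (1/7)[(1) + (exp(6*I*pi/7)) + (exp(-2*I*pi/7)) + (exp(4*I*pi/7)) + (exp(-4*I*pi/7)) + (exp(2*I*pi/7)) + (exp(-6*I*pi/7))] = 0/7 = 0
  <chi_6*chi_0, chi_4> = (1/7)[1*(1)*conj(1) + 1*(exp(-2*I*pi/7))*conj(exp(-6*I*pi/7)) + 1*(exp(-4*I*pi/7))*conj(exp(2*I*pi/7)) + 1*(exp(-6*I*pi/7))*conj(exp(-4*I*pi/7)) + 1*(exp(6*I*pi/7))*conj(exp(4*I*pi/7)) + 1*(exp(4*I*pi/7))*conj(exp(-2*I*pi/7)) + 1*(exp(2*I*pi/7))*conj(exp(6*I*pi/7))]
      = (1/7)[(1) + (exp(4*I*pi/7)) + (exp(-6*I*pi/7)) + (exp(-2*I*pi/7)) + (exp(2*I*pi/7)) + (exp(6*I*pi/7)) + (exp(-4*I*pi/7))] = 0/7 = 0
  <chi_6*chi_0, chi_5> = (1/7)[1*(1)*conj(1) + 1*(exp(-2*I*pi/7))*conj(exp(-4*I*pi/7)) + 1*(exp(-4*I*pi/7))*conj(exp(6*I*pi/7)) + 1*(exp(-6*I*pi/7))*conj(exp(2*I*pi/7)) + 1*(exp(6*I*pi/7))*conj(exp(-2*I*pi/7)) + 1*(exp(4*I*pi/7))*conj(exp(-6*I*pi/7)) + 1*(exp(2*I*pi/7))*conj(exp(4*I*pi/7))]
      = (1/7)[(1) + (exp(2*I*pi/7)) + (exp(4*I*pi/7)) + (exp(6*I*pi/7)) + (exp(-6*I*pi/7)) + (exp(-4*I*pi/7)) + (exp(-2*I*pi/7))] = 0/7 = 0
  <chi_6*chi_0, chi_6> = (1/7)[1*(1)*conj(1) + 1*(exp(-2*I*pi/7))*conj(exp(-2*I*pi/7)) + 1*(exp(-4*I*pi/7))*conj(exp(-4*I*pi/7)) + 1*(exp(-6*I*pi/7))*conj(exp(-6*I*pi/7)) + 1*(exp(6*I*pi/7))*conj(exp(6*I*pi/7)) + 1*(exp(4*I*pi/7))*conj(exp(4*I*pi/7)) + 1*(exp(2*I*pi/7))*conj(exp(2*I*pi/7))]
      = (1/7)[(1) + (1) + (1) + (1) + (1) + (1) + (1)] = 7/7 = 1
(Exp terms are combined using exp(i*s)*conj(exp(i*t)) = exp(i*(s-t)), and sums of them are collapsed using the identity that for every m > 1 the m distinct m-th roots of unity sum to 0, e.g. 1 + exp(2*I*pi/3) + exp(-2*I*pi/3) = 0.)
Hence the multiplicities are chi_6: 1. Dimension check: dim(chi_6)*dim(chi_0) = 1*1 = 1 and sum (mult * dim) = 1*1 = 1.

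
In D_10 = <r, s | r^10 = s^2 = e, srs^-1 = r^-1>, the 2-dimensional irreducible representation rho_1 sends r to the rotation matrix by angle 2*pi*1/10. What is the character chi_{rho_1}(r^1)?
chi_{rho_1}(r^1) = 2*cos(2*pi*1*1/10) = 1/2 + sqrt(5)/2

Why: rho_1(r^1) is rotation by angle 2*pi*1*1/10, whose trace is 2*cos(2*pi*1*1/10) = 1/2 + sqrt(5)/2.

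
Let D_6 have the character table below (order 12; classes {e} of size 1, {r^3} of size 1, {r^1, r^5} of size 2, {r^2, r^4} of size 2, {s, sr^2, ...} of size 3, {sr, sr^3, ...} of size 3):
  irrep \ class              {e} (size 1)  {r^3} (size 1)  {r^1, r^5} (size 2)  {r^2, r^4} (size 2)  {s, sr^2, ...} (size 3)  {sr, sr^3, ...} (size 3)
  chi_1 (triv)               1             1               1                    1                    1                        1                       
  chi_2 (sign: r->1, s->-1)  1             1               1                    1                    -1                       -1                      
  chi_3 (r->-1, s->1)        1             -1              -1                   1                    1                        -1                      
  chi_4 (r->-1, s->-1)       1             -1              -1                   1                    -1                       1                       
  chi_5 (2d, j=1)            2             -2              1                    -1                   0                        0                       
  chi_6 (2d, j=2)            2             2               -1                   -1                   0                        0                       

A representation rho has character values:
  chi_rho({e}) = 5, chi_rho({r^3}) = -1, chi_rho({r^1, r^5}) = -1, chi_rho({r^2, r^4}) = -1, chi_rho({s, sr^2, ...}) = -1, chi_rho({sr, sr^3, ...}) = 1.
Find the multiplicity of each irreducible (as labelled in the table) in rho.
Multiplicities: chi_1: 0, chi_2: 0, chi_3: 0, chi_4: 1, chi_5: 1, chi_6: 1.

Working: Use <chi_rho, chi> = (1/|G|) sum_C |C| * chi_rho(C) * conj(chi(C)) with |G| = 12 for each irreducible chi in the table:
  <chi_rho, chi_1> = (1/12)[1*(5)*conj(1) + 1*(-1)*conj(1) + 2*(-1)*conj(1) + 2*(-1)*conj(1) + 3*(-1)*conj(1) + 3*(1)*conj(1)]
      = (1/12)[(5) + (-1) + (-2) + (-2) + (-3) + (3)] = 0/12 = 0
  <chi_rho, chi_2> = (1/12)[1*(5)*conj(1) + 1*(-1)*conj(1) + 2*(-1)*conj(1) + 2*(-1)*conj(1) + 3*(-1)*conj(-1) + 3*(1)*conj(-1)]
      = (1/12)[(5) + (-1) + (-2) + (-2) + (3) + (-3)] = 0/12 = 0
  <chi_rho, chi_3> = (1/12)[1*(5)*conj(1) + 1*(-1)*conj(-1) + 2*(-1)*conj(-1) + 2*(-1)*conj(1) + 3*(-1)*conj(1) + 3*(1)*conj(-1)]
      = (1/12)[(5) + (1) + (2) + (-2) + (-3) + (-3)] = 0/12 = 0
  <chi_rho, chi_4> = (1/12)[1*(5)*conj(1) + 1*(-1)*conj(-1) + 2*(-1)*conj(-1) + 2*(-1)*conj(1) + 3*(-1)*conj(-1) + 3*(1)*conj(1)]
      = (1/12)[(5) + (1) + (2) + (-2) + (3) + (3)] = 12/12 = 1
  <chi_rho, chi_5> = (1/12)[1*(5)*conj(2) + 1*(-1)*conj(-2) + 2*(-1)*conj(1) + 2*(-1)*conj(-1) + 3*(-1)*conj(0) + 3*(1)*conj(0)]
      = (1/12)[(10) + (2) + (-2) + (2) + (0) + (0)] = 12/12 = 1
  <chi_rho, chi_6> = (1/12)[1*(5)*conj(2) + 1*(-1)*conj(2) + 2*(-1)*conj(-1) + 2*(-1)*conj(-1) + 3*(-1)*conj(0) + 3*(1)*conj(0)]
      = (1/12)[(10) + (-2) + (2) + (2) + (0) + (0)] = 12/12 = 1
Dimension check: dim(rho) = sum (mult * dim) = 0*1 + 0*1 + 0*1 + 1*1 + 1*2 + 1*2 = 5 = chi_rho(e) = 5.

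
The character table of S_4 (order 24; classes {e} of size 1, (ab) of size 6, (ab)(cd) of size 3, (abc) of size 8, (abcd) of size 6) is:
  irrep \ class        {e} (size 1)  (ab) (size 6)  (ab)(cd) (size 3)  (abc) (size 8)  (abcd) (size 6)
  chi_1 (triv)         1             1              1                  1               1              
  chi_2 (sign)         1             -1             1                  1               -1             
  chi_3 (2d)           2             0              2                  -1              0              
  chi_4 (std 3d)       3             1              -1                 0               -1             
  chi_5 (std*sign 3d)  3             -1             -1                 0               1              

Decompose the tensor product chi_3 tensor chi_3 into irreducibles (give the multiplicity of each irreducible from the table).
chi_3 tensor chi_3 = chi_1 + chi_2 + chi_3 (all other irreducibles have multiplicity 0).

The character of a tensor product is the pointwise product (chi_3 * chi_3)(C) = chi_3(C) * chi_3(C):
  {e}: (2)*(2), (ab): (0)*(0), (ab)(cd): (2)*(2), (abc): (-1)*(-1), (abcd): (0)*(0)
so (chi_3 * chi_3) takes values
  {e} -> 4, (ab) -> 0, (ab)(cd) -> 4, (abc) -> 1, (abcd) -> 0.
Now take the inner product of this character with each irreducible chi from the table, <chi_3*chi_3, chi> = (1/24) sum_C |C| (chi_3*chi_3)(C) conj(chi(C)):
  <chi_3*chi_3, chi_1> = (1/24)[1*(4)*conj(1) + 6*(0)*conj(1) + 3*(4)*conj(1) + 8*(1)*conj(1) + 6*(0)*conj(1)]
      = (1/24)[(4) + (0) + (12) + (8) + (0)] = 24/24 = 1
  <chi_3*chi_3, chi_2> = (1/24)[1*(4)*conj(1) + 6*(0)*conj(-1) + 3*(4)*conj(1) + 8*(1)*conj(1) + 6*(0)*conj(-1)]
      = (1/24)[(4) + (0) + (12) + (8) + (0)] = 24/24 = 1
  <chi_3*chi_3, chi_3> = (1/24)[1*(4)*conj(2) + 6*(0)*conj(0) + 3*(4)*conj(2) + 8*(1)*conj(-1) + 6*(0)*conj(0)]
      = (1/24)[(8) + (0) + (24) + (-8) + (0)] = 24/24 = 1
  <chi_3*chi_3, chi_4> = (1/24)[1*(4)*conj(3) + 6*(0)*conj(1) + 3*(4)*conj(-1) + 8*(1)*conj(0) + 6*(0)*conj(-1)]
      = (1/24)[(12) + (0) + (-12) + (0) + (0)] = 0/24 = 0
  <chi_3*chi_3, chi_5> = (1/24)[1*(4)*conj(3) + 6*(0)*conj(-1) + 3*(4)*conj(-1) + 8*(1)*conj(0) + 6*(0)*conj(1)]
      = (1/24)[(12) + (0) + (-12) + (0) + (0)] = 0/24 = 0
Hence the multiplicities are chi_1: 1, chi_2: 1, chi_3: 1. Dimension check: dim(chi_3)*dim(chi_3) = 2*2 = 4 and sum (mult * dim) = 1*1 + 1*1 + 1*2 = 4.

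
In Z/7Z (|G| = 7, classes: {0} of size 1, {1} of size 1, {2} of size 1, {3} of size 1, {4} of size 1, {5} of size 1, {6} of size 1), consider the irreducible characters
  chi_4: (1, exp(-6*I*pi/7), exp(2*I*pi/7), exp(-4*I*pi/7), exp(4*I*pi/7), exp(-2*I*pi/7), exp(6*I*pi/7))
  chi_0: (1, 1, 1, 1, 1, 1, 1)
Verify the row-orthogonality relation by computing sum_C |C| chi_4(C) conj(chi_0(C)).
Sum = 0; so <chi_4, chi_0> = 0 (distinct irreducibles are orthogonal).

Why: Compute term by term over conjugacy classes (|C| * chi_4(C) * conj(chi_0(C))):
  1*(1)*conj(1) + 1*(exp(-6*I*pi/7))*conj(1) + 1*(exp(2*I*pi/7))*conj(1) + 1*(exp(-4*I*pi/7))*conj(1) + 1*(exp(4*I*pi/7))*conj(1) + 1*(exp(-2*I*pi/7))*conj(1) + 1*(exp(6*I*pi/7))*conj(1)
  = (1) + (exp(-6*I*pi/7)) + (exp(2*I*pi/7)) + (exp(-4*I*pi/7)) + (exp(4*I*pi/7)) + (exp(-2*I*pi/7)) + (exp(6*I*pi/7))
  = 0.
(Exp terms are combined using exp(i*s)*conj(exp(i*t)) = exp(i*(s-t)), and sums of them are collapsed using the identity that for every m > 1 the m distinct m-th roots of unity sum to 0, e.g. 1 + exp(2*I*pi/3) + exp(-2*I*pi/3) = 0.)
Dividing by |G| = 7 gives 0/7 = 0, matching the row-orthogonality relation <chi_4, chi_0> = [chi_4 = chi_0].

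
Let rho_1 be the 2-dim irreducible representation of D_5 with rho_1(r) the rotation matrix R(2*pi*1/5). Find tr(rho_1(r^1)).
chi_{rho_1}(r^1) = 2*cos(2*pi*1*1/5) = -1/2 + sqrt(5)/2

Reasoning: rho_1(r^1) is rotation by angle 2*pi*1*1/5, whose trace is 2*cos(2*pi*1*1/5) = -1/2 + sqrt(5)/2.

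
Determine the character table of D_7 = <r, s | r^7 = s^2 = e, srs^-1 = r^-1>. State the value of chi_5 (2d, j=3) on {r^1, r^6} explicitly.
Conjugacy classes: {e} of size 1, {r^1, r^6} of size 2, {r^2, r^5} of size 2, {r^3, r^4} of size 2, {s, sr, ..., sr^6} of size 7.
Character table:
  irrep \ class              {e} (size 1)  {r^1, r^6} (size 2)  {r^2, r^5} (size 2)  {r^3, r^4} (size 2)  {s, sr, ..., sr^6} (size 7)
  chi_1 (triv)               1             1                    1                    1                    1                          
  chi_2 (sign: r->1, s->-1)  1             1                    1                    1                    -1                         
  chi_3 (2d, j=1)            2             2*cos(2*pi/7)        -2*cos(3*pi/7)       -2*cos(pi/7)         0                          
  chi_4 (2d, j=2)            2             -2*cos(3*pi/7)       -2*cos(pi/7)         2*cos(2*pi/7)        0                          
  chi_5 (2d, j=3)            2             -2*cos(pi/7)         2*cos(2*pi/7)        -2*cos(3*pi/7)       0                          

Spot check: chi_5 (2d, j=3) on {r^1, r^6} = -2*cos(pi/7).

Details: D_7 has order 2*7 = 14 with 5 conjugacy classes, hence 5 irreducibles. Sum of squared dims 1 + 1 + 4 + 4 + 4 = 14 = |G|. Linear characters come from the abelianisation; the 2-dimensional irreps have character r^k -> 2*cos(2*pi*j*k/7), reflections -> 0.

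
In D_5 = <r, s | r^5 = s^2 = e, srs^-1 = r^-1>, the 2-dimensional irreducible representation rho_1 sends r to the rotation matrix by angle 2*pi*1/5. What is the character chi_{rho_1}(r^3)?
chi_{rho_1}(r^3) = 2*cos(2*pi*1*3/5) = -sqrt(5)/2 - 1/2

Argument: rho_1(r^3) is rotation by angle 2*pi*1*3/5, whose trace is 2*cos(2*pi*1*3/5) = -sqrt(5)/2 - 1/2.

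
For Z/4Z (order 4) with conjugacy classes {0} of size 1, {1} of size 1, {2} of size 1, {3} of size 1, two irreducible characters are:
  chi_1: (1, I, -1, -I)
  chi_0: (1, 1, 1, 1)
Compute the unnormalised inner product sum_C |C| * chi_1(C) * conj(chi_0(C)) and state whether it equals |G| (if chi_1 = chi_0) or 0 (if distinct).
Sum = 0; so <chi_1, chi_0> = 0 (distinct irreducibles are orthogonal).

Justification: Compute term by term over conjugacy classes (|C| * chi_1(C) * conj(chi_0(C))):
  1*(1)*conj(1) + 1*(I)*conj(1) + 1*(-1)*conj(1) + 1*(-I)*conj(1)
  = (1) + (I) + (-1) + (-I)
  = 0.
(Exp terms are combined using exp(i*s)*conj(exp(i*t)) = exp(i*(s-t)), and sums of them are collapsed using the identity that for every m > 1 the m distinct m-th roots of unity sum to 0, e.g. 1 + exp(2*I*pi/3) + exp(-2*I*pi/3) = 0.)
Dividing by |G| = 4 gives 0/4 = 0, matching the row-orthogonality relation <chi_1, chi_0> = [chi_1 = chi_0].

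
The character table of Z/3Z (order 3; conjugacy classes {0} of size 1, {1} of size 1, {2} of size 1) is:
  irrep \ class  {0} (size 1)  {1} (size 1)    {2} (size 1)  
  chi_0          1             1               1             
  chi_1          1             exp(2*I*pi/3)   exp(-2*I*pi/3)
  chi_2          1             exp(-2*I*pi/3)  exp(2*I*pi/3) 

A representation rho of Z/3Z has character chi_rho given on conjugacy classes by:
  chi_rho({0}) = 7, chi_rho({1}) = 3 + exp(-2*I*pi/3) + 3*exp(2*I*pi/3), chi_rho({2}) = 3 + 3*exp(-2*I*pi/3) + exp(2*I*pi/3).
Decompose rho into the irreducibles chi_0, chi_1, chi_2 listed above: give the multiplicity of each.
Multiplicities: chi_0: 3, chi_1: 3, chi_2: 1.

Derivation: Use <chi_rho, chi> = (1/|G|) sum_C |C| * chi_rho(C) * conj(chi(C)) with |G| = 3 for each irreducible chi in the table:
  <chi_rho, chi_0> = (1/3)[1*(7)*conj(1) + 1*(3 + exp(-2*I*pi/3) + 3*exp(2*I*pi/3))*conj(1) + 1*(3 + 3*exp(-2*I*pi/3) + exp(2*I*pi/3))*conj(1)]
      = (1/3)[(7) + (3 + exp(-2*I*pi/3) + 3*exp(2*I*pi/3)) + (3 + 3*exp(-2*I*pi/3) + exp(2*I*pi/3))] = 9/3 = 3
  <chi_rho, chi_1> = (1/3)[1*(7)*conj(1) + 1*(3 + exp(-2*I*pi/3) + 3*exp(2*I*pi/3))*conj(exp(2*I*pi/3)) + 1*(3 + 3*exp(-2*I*pi/3) + exp(2*I*pi/3))*conj(exp(-2*I*pi/3))]
      = (1/3)[(7) + (3 + 3*exp(-2*I*pi/3) + exp(2*I*pi/3)) + (3 + exp(-2*I*pi/3) + 3*exp(2*I*pi/3))] = 9/3 = 3
  <chi_rho, chi_2> = (1/3)[1*(7)*conj(1) + 1*(3 + exp(-2*I*pi/3) + 3*exp(2*I*pi/3))*conj(exp(-2*I*pi/3)) + 1*(3 + 3*exp(-2*I*pi/3) + exp(2*I*pi/3))*conj(exp(2*I*pi/3))]
      = (1/3)[(7) + (-2) + (-2)] = 3/3 = 1
(Exp terms are combined using exp(i*s)*conj(exp(i*t)) = exp(i*(s-t)), and sums of them are collapsed using the identity that for every m > 1 the m distinct m-th roots of unity sum to 0, e.g. 1 + exp(2*I*pi/3) + exp(-2*I*pi/3) = 0.)
Dimension check: dim(rho) = sum (mult * dim) = 3*1 + 3*1 + 1*1 = 7 = chi_rho(e) = 7.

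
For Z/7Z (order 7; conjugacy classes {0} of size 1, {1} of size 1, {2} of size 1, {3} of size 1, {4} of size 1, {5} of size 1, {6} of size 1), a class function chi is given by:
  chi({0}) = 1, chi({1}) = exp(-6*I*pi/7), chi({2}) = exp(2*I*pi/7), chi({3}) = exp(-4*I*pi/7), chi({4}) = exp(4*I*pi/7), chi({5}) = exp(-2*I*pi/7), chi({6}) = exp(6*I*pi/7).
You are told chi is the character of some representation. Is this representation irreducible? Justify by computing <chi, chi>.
Irreducible: <chi, chi> = 1.

Justification: <chi, chi> = (1/|G|) sum_C |C| * |chi(C)|^2 = (1/7)[1*|1|^2 + 1*|exp(-6*I*pi/7)|^2 + 1*|exp(2*I*pi/7)|^2 + 1*|exp(-4*I*pi/7)|^2 + 1*|exp(4*I*pi/7)|^2 + 1*|exp(-2*I*pi/7)|^2 + 1*|exp(6*I*pi/7)|^2]
  = (1/7)[(1) + (1) + (1) + (1) + (1) + (1) + (1)] = 7/7 = 1.
(Exp terms are combined using exp(i*s)*conj(exp(i*t)) = exp(i*(s-t)), and sums of them are collapsed using the identity that for every m > 1 the m distinct m-th roots of unity sum to 0, e.g. 1 + exp(2*I*pi/3) + exp(-2*I*pi/3) = 0.)
A character is irreducible iff <chi, chi> = 1, so this representation is irreducible.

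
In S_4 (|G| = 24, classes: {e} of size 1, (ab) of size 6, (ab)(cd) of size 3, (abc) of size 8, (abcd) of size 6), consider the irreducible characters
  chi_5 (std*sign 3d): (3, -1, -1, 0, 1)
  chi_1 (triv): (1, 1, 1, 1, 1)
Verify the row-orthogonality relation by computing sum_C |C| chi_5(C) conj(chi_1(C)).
Sum = 0; so <chi_5, chi_1> = 0 (distinct irreducibles are orthogonal).

Solution. Compute term by term over conjugacy classes (|C| * chi_5(C) * conj(chi_1(C))):
  1*(3)*conj(1) + 6*(-1)*conj(1) + 3*(-1)*conj(1) + 8*(0)*conj(1) + 6*(1)*conj(1)
  = (3) + (-6) + (-3) + (0) + (6)
  = 0.
Dividing by |G| = 24 gives 0/24 = 0, matching the row-orthogonality relation <chi_5, chi_1> = [chi_5 = chi_1].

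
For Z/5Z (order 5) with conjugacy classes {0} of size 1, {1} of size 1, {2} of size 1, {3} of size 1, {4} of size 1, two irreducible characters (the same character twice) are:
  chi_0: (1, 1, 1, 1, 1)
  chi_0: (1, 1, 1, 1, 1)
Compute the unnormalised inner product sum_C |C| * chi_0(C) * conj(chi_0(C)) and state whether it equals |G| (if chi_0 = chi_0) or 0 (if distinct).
Sum = 5 = |G| = 5; so <chi_0, chi_0> = 1 (norm-1 confirms irreducibility).

Derivation: Compute term by term over conjugacy classes (|C| * chi_0(C) * conj(chi_0(C))):
  1*(1)*conj(1) + 1*(1)*conj(1) + 1*(1)*conj(1) + 1*(1)*conj(1) + 1*(1)*conj(1)
  = (1) + (1) + (1) + (1) + (1)
  = 5.
(Exp terms are combined using exp(i*s)*conj(exp(i*t)) = exp(i*(s-t)), and sums of them are collapsed using the identity that for every m > 1 the m distinct m-th roots of unity sum to 0, e.g. 1 + exp(2*I*pi/3) + exp(-2*I*pi/3) = 0.)
Dividing by |G| = 5 gives 5/5 = 1, matching the row-orthogonality relation <chi_0, chi_0> = [chi_0 = chi_0].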